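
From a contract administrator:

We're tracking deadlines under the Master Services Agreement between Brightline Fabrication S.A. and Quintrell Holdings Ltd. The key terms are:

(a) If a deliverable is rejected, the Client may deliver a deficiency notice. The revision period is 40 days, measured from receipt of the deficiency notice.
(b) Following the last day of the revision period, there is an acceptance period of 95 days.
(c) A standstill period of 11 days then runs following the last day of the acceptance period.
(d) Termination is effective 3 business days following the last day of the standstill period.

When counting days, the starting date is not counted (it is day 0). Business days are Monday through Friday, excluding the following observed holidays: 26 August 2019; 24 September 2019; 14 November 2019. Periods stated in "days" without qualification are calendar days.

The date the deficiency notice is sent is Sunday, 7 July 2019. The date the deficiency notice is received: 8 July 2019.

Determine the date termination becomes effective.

4 December 2019

The last day of the revision period: 40 calendar days after 8 July 2019 is 17 August 2019.
Adding 95 calendar days to 17 August 2019 gives 20 November 2019, which is the last day of the acceptance period.
The last day of the standstill period: 20 November 2019 + 11 days = 1 December 2019.
The date termination becomes effective: counting 3 business days from Sunday, 1 December 2019 (Dec 2, Dec 3, Dec 4, skipping weekends) reaches Wednesday, 4 December 2019.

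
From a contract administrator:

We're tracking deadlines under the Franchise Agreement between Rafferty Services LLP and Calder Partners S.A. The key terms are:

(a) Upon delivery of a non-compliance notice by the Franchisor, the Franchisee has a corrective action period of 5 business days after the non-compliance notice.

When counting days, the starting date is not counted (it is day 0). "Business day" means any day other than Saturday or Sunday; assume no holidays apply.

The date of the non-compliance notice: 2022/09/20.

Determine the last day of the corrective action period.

2022/09/27

The last day of the corrective action period: counting 5 business days from Tuesday, 2022/09/20 (Sep 21, Sep 22, Sep 23, Sep 26, Sep 27, skipping weekends) reaches Tuesday, 2022/09/27.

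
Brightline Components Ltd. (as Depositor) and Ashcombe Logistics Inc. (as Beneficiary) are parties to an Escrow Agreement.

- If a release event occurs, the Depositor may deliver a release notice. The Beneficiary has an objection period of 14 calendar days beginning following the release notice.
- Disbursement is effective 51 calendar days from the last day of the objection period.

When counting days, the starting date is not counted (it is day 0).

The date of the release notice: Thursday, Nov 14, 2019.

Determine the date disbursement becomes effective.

Adding 14 calendar days to Nov 14, 2019 gives Nov 28, 2019, which is the last day of the objection period.
The date disbursement becomes effective: Nov 28, 2019 + 51 days = Jan 18, 2020.

Jan 18, 2020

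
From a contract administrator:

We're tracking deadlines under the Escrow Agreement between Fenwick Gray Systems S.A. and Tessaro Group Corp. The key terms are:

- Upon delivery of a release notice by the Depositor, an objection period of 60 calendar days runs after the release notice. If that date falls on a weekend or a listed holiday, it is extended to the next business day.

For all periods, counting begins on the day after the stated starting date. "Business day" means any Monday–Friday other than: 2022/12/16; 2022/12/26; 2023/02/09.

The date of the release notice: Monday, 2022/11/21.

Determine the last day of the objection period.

2023/01/20

Adding 60 calendar days to 2022/11/21 gives 2023/01/20, which is the last day of the objection period. 2023/01/20 is a Friday and is not a listed holiday, so no roll-forward applies.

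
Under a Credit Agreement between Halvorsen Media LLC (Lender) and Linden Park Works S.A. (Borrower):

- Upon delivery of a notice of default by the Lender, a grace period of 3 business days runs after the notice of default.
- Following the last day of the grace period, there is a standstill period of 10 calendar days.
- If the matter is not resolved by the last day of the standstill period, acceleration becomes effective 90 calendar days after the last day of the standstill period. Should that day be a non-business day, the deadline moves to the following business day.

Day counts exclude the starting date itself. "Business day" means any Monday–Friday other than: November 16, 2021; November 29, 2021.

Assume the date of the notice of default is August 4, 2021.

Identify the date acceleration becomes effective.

The last day of the grace period: 3 business days after Wednesday, August 4, 2021, skipping weekends — Aug 5, Aug 6, Aug 9 — lands on Monday, August 9, 2021.
Adding 10 calendar days to August 9, 2021 gives August 19, 2021, which is the last day of the standstill period.
Adding 90 calendar days to August 19, 2021 gives November 17, 2021, which is the date acceleration becomes effective. November 17, 2021 is a Wednesday and is not a listed holiday, so no roll-forward applies.

November 17, 2021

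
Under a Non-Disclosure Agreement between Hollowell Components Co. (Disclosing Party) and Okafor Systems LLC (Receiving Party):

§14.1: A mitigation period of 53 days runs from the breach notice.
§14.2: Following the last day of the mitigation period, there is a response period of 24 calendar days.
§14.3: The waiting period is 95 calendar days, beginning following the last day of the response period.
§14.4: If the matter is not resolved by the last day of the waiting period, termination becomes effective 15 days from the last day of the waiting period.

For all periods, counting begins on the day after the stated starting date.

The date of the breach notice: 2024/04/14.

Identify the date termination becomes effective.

2024/10/18

Adding 53 calendar days to 2024/04/14 gives 2024/06/06, which is the last day of the mitigation period.
The last day of the response period: 24 calendar days after 2024/06/06 is 2024/06/30.
The last day of the waiting period: 2024/06/30 + 95 days = 2024/10/03.
Adding 15 calendar days to 2024/10/03 gives 2024/10/18, which is the date termination becomes effective.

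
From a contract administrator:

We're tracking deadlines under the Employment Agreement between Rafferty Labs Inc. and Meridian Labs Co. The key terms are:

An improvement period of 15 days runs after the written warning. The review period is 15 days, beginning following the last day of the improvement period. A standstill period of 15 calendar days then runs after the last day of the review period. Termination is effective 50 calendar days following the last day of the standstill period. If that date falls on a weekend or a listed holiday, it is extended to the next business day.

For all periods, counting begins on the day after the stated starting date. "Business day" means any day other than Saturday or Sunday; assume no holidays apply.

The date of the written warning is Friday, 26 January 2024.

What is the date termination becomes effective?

Adding 15 calendar days to 26 January 2024 gives 10 February 2024, which is the last day of the improvement period.
Adding 15 calendar days to 10 February 2024 gives 25 February 2024, which is the last day of the review period.
Adding 15 calendar days to 25 February 2024 gives 11 March 2024, which is the last day of the standstill period.
The date termination becomes effective: 11 March 2024 + 50 days = 30 April 2024. 30 April 2024 is a Tuesday, so no roll-forward applies.

30 April 2024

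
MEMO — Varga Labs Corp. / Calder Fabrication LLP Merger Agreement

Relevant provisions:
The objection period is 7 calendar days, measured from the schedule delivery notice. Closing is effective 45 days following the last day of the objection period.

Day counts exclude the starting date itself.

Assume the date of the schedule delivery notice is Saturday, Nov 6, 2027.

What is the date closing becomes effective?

The last day of the objection period: Nov 6, 2027 + 7 days = Nov 13, 2027.
The date closing becomes effective: Nov 13, 2027 + 45 days = Dec 28, 2027.

Dec 28, 2027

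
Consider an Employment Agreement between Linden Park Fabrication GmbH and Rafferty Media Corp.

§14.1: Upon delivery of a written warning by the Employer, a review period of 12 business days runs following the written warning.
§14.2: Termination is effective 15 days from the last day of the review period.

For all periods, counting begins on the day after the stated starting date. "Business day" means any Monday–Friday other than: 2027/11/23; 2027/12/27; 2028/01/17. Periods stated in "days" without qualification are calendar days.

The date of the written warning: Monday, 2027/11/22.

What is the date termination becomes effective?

2027/12/24

The last day of the review period: counting 12 business days from Monday, 2027/11/22 (Nov 24, Nov 25, Nov 26, Nov 29, …, Dec 7, Dec 8, Dec 9, skipping weekends and the listed holiday on Nov 23) reaches Thursday, 2027/12/09.
Adding 15 calendar days to 2027/12/09 gives 2027/12/24, which is the date termination becomes effective.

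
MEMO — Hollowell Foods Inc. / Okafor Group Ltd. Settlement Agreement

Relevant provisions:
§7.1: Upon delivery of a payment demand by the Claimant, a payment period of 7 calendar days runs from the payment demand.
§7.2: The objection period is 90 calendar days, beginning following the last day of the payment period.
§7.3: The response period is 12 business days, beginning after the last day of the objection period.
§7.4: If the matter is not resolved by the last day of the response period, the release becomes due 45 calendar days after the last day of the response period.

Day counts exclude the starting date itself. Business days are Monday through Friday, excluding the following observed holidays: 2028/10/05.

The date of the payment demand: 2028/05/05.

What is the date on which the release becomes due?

The last day of the payment period: 2028/05/05 + 7 days = 2028/05/12.
The last day of the objection period: 2028/05/12 + 90 days = 2028/08/10.
The last day of the response period: counting 12 business days from Thursday, 2028/08/10 (Aug 11, Aug 14, Aug 15, Aug 16, …, Aug 24, Aug 25, Aug 28, skipping weekends) reaches Monday, 2028/08/28.
Adding 45 calendar days to 2028/08/28 gives 2028/10/12, which is the date on which the release becomes due.

2028/10/12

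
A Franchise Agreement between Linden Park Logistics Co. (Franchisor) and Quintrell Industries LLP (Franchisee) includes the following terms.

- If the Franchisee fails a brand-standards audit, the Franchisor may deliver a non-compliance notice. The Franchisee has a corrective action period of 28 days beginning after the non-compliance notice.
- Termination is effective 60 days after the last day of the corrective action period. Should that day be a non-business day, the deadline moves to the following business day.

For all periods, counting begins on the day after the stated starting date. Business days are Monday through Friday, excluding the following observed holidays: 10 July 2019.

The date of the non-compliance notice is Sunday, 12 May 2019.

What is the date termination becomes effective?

8 August 2019

The last day of the corrective action period: 12 May 2019 + 28 days = 9 June 2019.
Adding 60 calendar days to 9 June 2019 gives 8 August 2019, which is the date termination becomes effective. 8 August 2019 is a Thursday and is not a listed holiday, so no roll-forward applies.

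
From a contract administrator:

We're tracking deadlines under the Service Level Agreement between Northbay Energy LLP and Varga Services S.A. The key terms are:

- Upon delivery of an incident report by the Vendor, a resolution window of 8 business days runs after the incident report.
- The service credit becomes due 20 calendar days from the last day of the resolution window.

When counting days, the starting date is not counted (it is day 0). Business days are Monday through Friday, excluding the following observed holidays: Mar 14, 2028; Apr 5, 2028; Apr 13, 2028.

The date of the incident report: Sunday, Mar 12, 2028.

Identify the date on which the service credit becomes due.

Apr 12, 2028

From Sunday, Mar 12, 2028, 8 business days (Mar 13, Mar 15, Mar 16, Mar 17, Mar 20, Mar 21, Mar 22, Mar 23, skipping weekends and the listed holiday on Mar 14) brings us to Thursday, Mar 23, 2028, which is the last day of the resolution window.
Adding 20 calendar days to Mar 23, 2028 gives Apr 12, 2028, which is the date on which the service credit becomes due.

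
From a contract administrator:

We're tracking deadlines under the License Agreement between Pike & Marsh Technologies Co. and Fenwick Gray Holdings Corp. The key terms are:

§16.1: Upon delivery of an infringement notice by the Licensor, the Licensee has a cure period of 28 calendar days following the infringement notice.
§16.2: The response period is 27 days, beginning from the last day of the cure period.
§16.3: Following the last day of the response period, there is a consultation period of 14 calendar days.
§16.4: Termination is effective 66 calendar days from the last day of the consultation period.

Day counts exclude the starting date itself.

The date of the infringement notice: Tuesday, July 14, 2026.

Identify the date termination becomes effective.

November 26, 2026

Adding 28 calendar days to July 14, 2026 gives August 11, 2026, which is the last day of the cure period.
The last day of the response period: 27 calendar days after August 11, 2026 is September 7, 2026.
The last day of the consultation period: 14 calendar days after September 7, 2026 is September 21, 2026.
Adding 66 calendar days to September 21, 2026 gives November 26, 2026, which is the date termination becomes effective.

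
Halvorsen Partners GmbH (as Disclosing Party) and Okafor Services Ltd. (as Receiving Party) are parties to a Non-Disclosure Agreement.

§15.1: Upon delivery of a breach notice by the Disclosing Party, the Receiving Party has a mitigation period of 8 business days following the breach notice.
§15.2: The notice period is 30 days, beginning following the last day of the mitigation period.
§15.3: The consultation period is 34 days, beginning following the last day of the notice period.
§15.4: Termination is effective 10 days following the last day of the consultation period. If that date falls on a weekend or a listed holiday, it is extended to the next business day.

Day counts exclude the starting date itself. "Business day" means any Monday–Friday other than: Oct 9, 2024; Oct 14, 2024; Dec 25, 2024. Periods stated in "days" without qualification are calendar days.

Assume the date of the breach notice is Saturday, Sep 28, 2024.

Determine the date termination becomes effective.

The last day of the mitigation period: 8 business days after Saturday, Sep 28, 2024, skipping weekends and the listed holiday on Oct 9 — Sep 30, Oct 1, Oct 2, Oct 3, Oct 4, Oct 7, Oct 8, Oct 10 — lands on Thursday, Oct 10, 2024.
The last day of the notice period: Oct 10, 2024 + 30 days = Nov 9, 2024.
Adding 34 calendar days to Nov 9, 2024 gives Dec 13, 2024, which is the last day of the consultation period.
Adding 10 calendar days to Dec 13, 2024 gives Dec 23, 2024, which is the date termination becomes effective. Dec 23, 2024 is a Monday and is not a listed holiday, so no roll-forward applies.

Dec 23, 2024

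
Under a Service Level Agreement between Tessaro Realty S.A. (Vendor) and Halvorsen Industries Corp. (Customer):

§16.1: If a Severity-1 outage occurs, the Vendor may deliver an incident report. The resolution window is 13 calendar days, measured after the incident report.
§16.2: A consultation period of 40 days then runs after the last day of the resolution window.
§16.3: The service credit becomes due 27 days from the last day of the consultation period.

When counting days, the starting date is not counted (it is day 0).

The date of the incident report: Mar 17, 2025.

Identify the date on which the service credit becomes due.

Jun 5, 2025

The last day of the resolution window: 13 calendar days after Mar 17, 2025 is Mar 30, 2025.
The last day of the consultation period: Mar 30, 2025 + 40 days = May 9, 2025.
The date on which the service credit becomes due: May 9, 2025 + 27 days = Jun 5, 2025.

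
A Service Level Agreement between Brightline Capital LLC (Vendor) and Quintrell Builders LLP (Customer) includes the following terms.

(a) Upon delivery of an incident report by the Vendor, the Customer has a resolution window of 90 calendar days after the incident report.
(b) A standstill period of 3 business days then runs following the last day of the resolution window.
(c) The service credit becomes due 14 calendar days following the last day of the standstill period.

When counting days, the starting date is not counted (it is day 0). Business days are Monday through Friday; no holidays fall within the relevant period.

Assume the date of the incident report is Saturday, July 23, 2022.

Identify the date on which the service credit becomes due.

The last day of the resolution window: July 23, 2022 + 90 days = October 21, 2022.
The last day of the standstill period: 3 business days after Friday, October 21, 2022, skipping weekends — Oct 24, Oct 25, Oct 26 — lands on Wednesday, October 26, 2022.
The date on which the service credit becomes due: October 26, 2022 + 14 days = November 9, 2022.

November 9, 2022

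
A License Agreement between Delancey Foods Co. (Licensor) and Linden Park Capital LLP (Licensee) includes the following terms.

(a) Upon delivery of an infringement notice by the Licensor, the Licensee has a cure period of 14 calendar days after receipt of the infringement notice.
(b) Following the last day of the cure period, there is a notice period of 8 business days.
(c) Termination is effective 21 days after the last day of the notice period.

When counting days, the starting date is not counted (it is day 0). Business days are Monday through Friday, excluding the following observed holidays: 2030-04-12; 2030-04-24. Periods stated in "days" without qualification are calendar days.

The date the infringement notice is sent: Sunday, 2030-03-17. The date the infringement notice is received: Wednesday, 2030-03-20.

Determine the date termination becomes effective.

The last day of the cure period: 14 calendar days after 2030-03-20 is 2030-04-03.
The last day of the notice period: counting 8 business days from Wednesday, 2030-04-03 (Apr 4, Apr 5, Apr 8, Apr 9, Apr 10, Apr 11, Apr 15, Apr 16, skipping weekends and the listed holiday on Apr 12) reaches Tuesday, 2030-04-16.
The date termination becomes effective: 21 calendar days after 2030-04-16 is 2030-05-07.

2030-05-07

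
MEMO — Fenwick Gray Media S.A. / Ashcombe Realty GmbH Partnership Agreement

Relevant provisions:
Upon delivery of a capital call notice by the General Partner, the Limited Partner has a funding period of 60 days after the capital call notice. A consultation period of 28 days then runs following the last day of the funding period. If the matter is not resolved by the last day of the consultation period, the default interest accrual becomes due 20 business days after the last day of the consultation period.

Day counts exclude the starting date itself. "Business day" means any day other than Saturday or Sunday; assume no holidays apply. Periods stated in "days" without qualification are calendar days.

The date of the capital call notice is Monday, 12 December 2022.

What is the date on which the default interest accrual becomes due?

7 April 2023

The last day of the funding period: 60 calendar days after 12 December 2022 is 10 February 2023.
Adding 28 calendar days to 10 February 2023 gives 10 March 2023, which is the last day of the consultation period.
The date on which the default interest accrual becomes due: 20 business days after Friday, 10 March 2023, skipping weekends — Mar 13, Mar 14, Mar 15, Mar 16, …, Apr 5, Apr 6, Apr 7 — lands on Friday, 7 April 2023.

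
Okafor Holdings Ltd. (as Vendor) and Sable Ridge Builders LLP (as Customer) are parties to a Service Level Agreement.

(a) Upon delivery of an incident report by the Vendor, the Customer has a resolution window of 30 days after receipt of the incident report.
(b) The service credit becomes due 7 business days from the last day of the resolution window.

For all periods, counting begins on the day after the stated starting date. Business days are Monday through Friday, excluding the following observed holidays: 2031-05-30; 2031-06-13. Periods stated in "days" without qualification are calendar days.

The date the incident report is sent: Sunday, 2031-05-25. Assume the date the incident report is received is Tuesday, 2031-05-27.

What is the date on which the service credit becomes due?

2031-07-07

The last day of the resolution window: 30 calendar days after 2031-05-27 is 2031-06-26.
The date on which the service credit becomes due: counting 7 business days from Thursday, 2031-06-26 (Jun 27, Jun 30, Jul 1, Jul 2, Jul 3, Jul 4, Jul 7, skipping weekends) reaches Monday, 2031-07-07.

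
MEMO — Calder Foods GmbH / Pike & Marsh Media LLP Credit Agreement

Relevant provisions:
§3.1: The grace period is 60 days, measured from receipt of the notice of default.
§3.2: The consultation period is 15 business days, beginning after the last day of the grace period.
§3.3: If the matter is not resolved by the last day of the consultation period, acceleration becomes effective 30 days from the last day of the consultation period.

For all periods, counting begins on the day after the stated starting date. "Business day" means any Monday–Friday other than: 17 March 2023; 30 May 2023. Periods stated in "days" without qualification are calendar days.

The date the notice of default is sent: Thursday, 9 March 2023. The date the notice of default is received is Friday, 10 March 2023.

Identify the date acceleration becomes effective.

30 June 2023

The last day of the grace period: 60 calendar days after 10 March 2023 is 9 May 2023.
The last day of the consultation period: counting 15 business days from Tuesday, 9 May 2023 (May 10, May 11, May 12, May 15, …, May 26, May 29, May 31, skipping weekends and the listed holiday on May 30) reaches Wednesday, 31 May 2023.
Adding 30 calendar days to 31 May 2023 gives 30 June 2023, which is the date acceleration becomes effective.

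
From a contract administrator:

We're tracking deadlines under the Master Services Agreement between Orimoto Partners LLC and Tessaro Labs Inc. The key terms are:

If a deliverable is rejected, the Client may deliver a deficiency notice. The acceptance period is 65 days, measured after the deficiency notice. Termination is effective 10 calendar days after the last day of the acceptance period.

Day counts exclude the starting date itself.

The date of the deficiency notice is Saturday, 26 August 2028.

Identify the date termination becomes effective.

9 November 2028

The last day of the acceptance period: 65 calendar days after 26 August 2028 is 30 October 2028.
The date termination becomes effective: 30 October 2028 + 10 days = 9 November 2028.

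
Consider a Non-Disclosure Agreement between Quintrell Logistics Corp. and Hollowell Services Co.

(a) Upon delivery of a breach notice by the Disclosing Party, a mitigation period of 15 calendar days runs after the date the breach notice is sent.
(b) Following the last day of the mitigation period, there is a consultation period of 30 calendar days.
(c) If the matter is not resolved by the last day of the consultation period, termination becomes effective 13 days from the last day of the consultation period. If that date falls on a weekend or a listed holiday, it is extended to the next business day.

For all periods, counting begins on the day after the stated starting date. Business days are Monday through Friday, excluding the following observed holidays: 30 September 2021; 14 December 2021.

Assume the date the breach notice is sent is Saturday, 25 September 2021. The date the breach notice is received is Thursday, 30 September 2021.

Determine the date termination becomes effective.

Adding 15 calendar days to 25 September 2021 gives 10 October 2021, which is the last day of the mitigation period.
The last day of the consultation period: 10 October 2021 + 30 days = 9 November 2021.
Adding 13 calendar days to 9 November 2021 gives 22 November 2021, which is the date termination becomes effective. 22 November 2021 is a Monday and is not a listed holiday, so no roll-forward applies.

22 November 2021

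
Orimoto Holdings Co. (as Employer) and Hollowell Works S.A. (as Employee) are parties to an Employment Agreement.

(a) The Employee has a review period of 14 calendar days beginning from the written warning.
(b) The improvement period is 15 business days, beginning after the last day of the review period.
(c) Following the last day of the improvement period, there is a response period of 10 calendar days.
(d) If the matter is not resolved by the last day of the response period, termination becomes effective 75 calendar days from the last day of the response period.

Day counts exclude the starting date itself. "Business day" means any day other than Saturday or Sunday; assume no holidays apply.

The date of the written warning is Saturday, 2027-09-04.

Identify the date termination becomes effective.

The last day of the review period: 14 calendar days after 2027-09-04 is 2027-09-18.
From Saturday, 2027-09-18, 15 business days (Sep 20, Sep 21, Sep 22, Sep 23, …, Oct 6, Oct 7, Oct 8, skipping weekends) brings us to Friday, 2027-10-08, which is the last day of the improvement period.
The last day of the response period: 10 calendar days after 2027-10-08 is 2027-10-18.
The date termination becomes effective: 75 calendar days after 2027-10-18 is 2028-01-01.

2028-01-01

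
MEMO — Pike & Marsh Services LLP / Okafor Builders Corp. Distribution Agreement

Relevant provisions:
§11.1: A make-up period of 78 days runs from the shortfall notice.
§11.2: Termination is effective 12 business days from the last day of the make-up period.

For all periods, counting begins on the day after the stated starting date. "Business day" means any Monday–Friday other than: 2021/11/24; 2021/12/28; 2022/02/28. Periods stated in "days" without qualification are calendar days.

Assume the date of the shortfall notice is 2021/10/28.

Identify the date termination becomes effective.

The last day of the make-up period: 78 calendar days after 2021/10/28 is 2022/01/14.
The date termination becomes effective: 12 business days after Friday, 2022/01/14, skipping weekends — Jan 17, Jan 18, Jan 19, Jan 20, …, Jan 28, Jan 31, Feb 1 — lands on Tuesday, 2022/02/01.

2022/02/01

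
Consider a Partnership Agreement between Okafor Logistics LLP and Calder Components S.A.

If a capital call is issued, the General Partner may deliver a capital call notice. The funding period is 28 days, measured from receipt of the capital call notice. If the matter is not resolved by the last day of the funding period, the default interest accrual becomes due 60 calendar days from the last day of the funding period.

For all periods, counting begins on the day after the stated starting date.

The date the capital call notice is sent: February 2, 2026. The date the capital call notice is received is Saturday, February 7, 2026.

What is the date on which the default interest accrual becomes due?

May 6, 2026

The last day of the funding period: February 7, 2026 + 28 days = March 7, 2026.
The date on which the default interest accrual becomes due: March 7, 2026 + 60 days = May 6, 2026.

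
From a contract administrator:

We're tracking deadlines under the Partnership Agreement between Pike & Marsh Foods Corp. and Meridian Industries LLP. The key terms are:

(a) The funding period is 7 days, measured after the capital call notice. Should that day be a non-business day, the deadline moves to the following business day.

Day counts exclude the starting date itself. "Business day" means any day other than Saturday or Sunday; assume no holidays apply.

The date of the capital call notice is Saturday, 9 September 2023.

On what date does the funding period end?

18 September 2023

Adding 7 calendar days to 9 September 2023 gives 16 September 2023, which is the last day of the funding period. That falls on a Saturday, so it rolls to the next business day, Monday, 18 September 2023.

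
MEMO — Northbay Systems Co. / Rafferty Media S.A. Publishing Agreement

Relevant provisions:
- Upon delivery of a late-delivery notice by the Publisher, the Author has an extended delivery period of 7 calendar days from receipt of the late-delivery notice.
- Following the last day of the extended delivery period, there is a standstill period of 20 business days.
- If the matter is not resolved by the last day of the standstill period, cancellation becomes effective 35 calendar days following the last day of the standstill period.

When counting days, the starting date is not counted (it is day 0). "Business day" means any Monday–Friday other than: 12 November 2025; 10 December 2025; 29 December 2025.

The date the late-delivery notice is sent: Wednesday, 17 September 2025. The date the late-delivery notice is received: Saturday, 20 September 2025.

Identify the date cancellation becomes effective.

28 November 2025

The last day of the extended delivery period: 7 calendar days after 20 September 2025 is 27 September 2025.
The last day of the standstill period: counting 20 business days from Saturday, 27 September 2025 (Sep 29, Sep 30, Oct 1, Oct 2, …, Oct 22, Oct 23, Oct 24, skipping weekends) reaches Friday, 24 October 2025.
The date cancellation becomes effective: 35 calendar days after 24 October 2025 is 28 November 2025.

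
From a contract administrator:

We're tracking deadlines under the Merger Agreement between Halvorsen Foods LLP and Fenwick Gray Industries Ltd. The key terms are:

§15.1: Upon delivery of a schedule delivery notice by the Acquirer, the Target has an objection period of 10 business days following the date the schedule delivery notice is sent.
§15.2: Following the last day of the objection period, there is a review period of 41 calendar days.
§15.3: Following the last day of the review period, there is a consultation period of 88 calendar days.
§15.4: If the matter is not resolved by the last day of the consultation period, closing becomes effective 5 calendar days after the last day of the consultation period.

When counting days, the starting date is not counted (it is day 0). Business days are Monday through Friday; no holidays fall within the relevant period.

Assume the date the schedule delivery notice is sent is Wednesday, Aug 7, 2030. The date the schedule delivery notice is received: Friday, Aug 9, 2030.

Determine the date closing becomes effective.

Jan 2, 2031

The last day of the objection period: counting 10 business days from Wednesday, Aug 7, 2030 (Aug 8, Aug 9, Aug 12, Aug 13, Aug 14, Aug 15, Aug 16, Aug 19, Aug 20, Aug 21, skipping weekends) reaches Wednesday, Aug 21, 2030.
Adding 41 calendar days to Aug 21, 2030 gives Oct 1, 2030, which is the last day of the review period.
The last day of the consultation period: Oct 1, 2030 + 88 days = Dec 28, 2030.
The date closing becomes effective: 5 calendar days after Dec 28, 2030 is Jan 2, 2031.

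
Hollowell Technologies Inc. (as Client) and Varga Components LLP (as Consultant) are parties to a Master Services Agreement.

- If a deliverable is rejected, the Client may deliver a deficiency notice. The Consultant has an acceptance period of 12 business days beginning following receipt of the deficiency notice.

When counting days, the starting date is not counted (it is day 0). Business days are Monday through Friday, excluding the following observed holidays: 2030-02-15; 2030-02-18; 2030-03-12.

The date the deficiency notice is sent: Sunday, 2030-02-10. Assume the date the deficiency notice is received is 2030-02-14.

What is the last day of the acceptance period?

2030-03-06

The last day of the acceptance period: 12 business days after Thursday, 2030-02-14, skipping weekends and the listed holidays on Feb 15, Feb 18 — Feb 19, Feb 20, Feb 21, Feb 22, …, Mar 4, Mar 5, Mar 6 — lands on Wednesday, 2030-03-06.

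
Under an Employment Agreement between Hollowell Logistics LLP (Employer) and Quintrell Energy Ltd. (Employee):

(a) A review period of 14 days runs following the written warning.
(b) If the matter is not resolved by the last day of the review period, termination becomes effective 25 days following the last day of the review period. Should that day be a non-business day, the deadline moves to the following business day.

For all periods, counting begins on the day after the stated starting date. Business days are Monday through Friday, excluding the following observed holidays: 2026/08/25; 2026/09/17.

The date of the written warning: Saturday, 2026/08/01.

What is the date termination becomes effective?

2026/09/09

The last day of the review period: 2026/08/01 + 14 days = 2026/08/15.
Adding 25 calendar days to 2026/08/15 gives 2026/09/09, which is the date termination becomes effective. 2026/09/09 is a Wednesday and is not a listed holiday, so no roll-forward applies.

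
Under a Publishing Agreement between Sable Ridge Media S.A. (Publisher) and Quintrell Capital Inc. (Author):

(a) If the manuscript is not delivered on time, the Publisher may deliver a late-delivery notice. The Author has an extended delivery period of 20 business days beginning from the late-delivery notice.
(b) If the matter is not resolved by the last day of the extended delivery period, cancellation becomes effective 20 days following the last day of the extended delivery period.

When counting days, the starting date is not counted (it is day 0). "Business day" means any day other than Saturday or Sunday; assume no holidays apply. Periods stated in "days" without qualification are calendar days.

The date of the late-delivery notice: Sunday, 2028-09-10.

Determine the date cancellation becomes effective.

From Sunday, 2028-09-10, 20 business days (Sep 11, Sep 12, Sep 13, Sep 14, …, Oct 4, Oct 5, Oct 6, skipping weekends) brings us to Friday, 2028-10-06, which is the last day of the extended delivery period.
The date cancellation becomes effective: 2028-10-06 + 20 days = 2028-10-26.

2028-10-26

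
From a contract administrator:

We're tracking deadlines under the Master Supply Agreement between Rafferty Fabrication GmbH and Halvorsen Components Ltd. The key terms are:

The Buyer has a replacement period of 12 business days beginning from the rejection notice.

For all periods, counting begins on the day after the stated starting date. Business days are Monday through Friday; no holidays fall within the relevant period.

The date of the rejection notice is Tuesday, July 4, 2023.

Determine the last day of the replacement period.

The last day of the replacement period: counting 12 business days from Tuesday, July 4, 2023 (Jul 5, Jul 6, Jul 7, Jul 10, …, Jul 18, Jul 19, Jul 20, skipping weekends) reaches Thursday, July 20, 2023.

July 20, 2023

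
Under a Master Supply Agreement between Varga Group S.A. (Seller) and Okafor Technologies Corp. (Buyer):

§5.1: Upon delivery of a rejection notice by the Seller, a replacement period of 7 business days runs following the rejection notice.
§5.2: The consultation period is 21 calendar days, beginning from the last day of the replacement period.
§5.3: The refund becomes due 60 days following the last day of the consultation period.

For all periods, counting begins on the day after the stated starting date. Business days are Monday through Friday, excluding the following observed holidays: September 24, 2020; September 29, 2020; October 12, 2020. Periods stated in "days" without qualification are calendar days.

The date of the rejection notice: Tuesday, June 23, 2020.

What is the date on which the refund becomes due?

From Tuesday, June 23, 2020, 7 business days (Jun 24, Jun 25, Jun 26, Jun 29, Jun 30, Jul 1, Jul 2, skipping weekends) brings us to Thursday, July 2, 2020, which is the last day of the replacement period.
Adding 21 calendar days to July 2, 2020 gives July 23, 2020, which is the last day of the consultation period.
Adding 60 calendar days to July 23, 2020 gives September 21, 2020, which is the date on which the refund becomes due.

September 21, 2020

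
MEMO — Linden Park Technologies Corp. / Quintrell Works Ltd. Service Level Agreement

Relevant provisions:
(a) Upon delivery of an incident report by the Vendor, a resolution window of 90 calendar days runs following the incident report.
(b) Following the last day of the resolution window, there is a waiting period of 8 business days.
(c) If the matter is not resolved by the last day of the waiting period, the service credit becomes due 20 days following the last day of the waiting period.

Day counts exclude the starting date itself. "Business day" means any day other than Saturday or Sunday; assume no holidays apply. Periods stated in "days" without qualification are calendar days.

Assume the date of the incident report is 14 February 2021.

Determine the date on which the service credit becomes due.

15 June 2021

The last day of the resolution window: 14 February 2021 + 90 days = 15 May 2021.
The last day of the waiting period: counting 8 business days from Saturday, 15 May 2021 (May 17, May 18, May 19, May 20, May 21, May 24, May 25, May 26, skipping weekends) reaches Wednesday, 26 May 2021.
The date on which the service credit becomes due: 20 calendar days after 26 May 2021 is 15 June 2021.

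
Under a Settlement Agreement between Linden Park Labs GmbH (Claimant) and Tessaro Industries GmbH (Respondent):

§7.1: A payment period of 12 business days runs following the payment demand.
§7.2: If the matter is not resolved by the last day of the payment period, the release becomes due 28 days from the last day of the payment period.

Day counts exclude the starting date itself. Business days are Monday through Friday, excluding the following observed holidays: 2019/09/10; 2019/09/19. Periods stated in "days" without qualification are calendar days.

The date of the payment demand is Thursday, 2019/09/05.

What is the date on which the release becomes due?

From Thursday, 2019/09/05, 12 business days (Sep 6, Sep 9, Sep 11, Sep 12, …, Sep 23, Sep 24, Sep 25, skipping weekends and the listed holidays on Sep 10, Sep 19) brings us to Wednesday, 2019/09/25, which is the last day of the payment period.
The date on which the release becomes due: 28 calendar days after 2019/09/25 is 2019/10/23.

2019/10/23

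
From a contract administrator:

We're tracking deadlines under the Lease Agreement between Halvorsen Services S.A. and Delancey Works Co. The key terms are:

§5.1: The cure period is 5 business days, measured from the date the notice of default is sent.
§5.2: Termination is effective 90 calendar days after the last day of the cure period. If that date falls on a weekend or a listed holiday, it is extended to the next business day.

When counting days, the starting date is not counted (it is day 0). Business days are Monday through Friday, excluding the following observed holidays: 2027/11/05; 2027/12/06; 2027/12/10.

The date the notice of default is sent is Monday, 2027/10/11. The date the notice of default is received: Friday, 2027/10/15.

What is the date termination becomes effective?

2028/01/17

From Monday, 2027/10/11, 5 business days (Oct 12, Oct 13, Oct 14, Oct 15, Oct 18, skipping weekends) brings us to Monday, 2027/10/18, which is the last day of the cure period.
The date termination becomes effective: 90 calendar days after 2027/10/18 is 2028/01/16. That falls on a Sunday, so it rolls to the next business day, Monday, 2028/01/17.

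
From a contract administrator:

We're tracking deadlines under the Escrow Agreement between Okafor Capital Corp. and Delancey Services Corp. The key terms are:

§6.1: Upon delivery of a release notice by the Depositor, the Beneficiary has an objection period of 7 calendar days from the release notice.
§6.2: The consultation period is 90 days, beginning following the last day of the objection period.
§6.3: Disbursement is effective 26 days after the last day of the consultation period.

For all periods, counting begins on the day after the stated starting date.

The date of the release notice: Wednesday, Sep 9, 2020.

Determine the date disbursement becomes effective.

The last day of the objection period: 7 calendar days after Sep 9, 2020 is Sep 16, 2020.
Adding 90 calendar days to Sep 16, 2020 gives Dec 15, 2020, which is the last day of the consultation period.
The date disbursement becomes effective: Dec 15, 2020 + 26 days = Jan 10, 2021.

Jan 10, 2021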